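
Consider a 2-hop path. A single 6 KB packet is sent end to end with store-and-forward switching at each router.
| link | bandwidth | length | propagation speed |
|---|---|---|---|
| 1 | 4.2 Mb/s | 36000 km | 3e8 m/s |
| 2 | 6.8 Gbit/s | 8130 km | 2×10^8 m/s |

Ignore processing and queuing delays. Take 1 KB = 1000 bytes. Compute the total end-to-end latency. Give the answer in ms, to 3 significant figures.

172 ms

L = 48000 bits.
Transmission delays (L/R per hop): 11.4286, 0.00705882 ms; sum = 11.4356 ms.
Propagation delays (d/s per hop): 120, 40.65 ms; sum = 160.65 ms.
End-to-end = 172 ms.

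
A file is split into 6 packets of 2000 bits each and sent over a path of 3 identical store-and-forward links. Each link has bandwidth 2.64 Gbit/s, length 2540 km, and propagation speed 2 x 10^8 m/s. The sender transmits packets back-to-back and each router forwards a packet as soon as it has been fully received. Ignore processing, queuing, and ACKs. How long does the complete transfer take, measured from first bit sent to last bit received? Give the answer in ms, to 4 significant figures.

38.11 ms

Per-hop transmission t_tx = L/R = 2000/2640000000 = 0.000757576 ms.
Per-hop propagation t_prop = 2540000/200000000 = 12.7 ms.
Pipeline fill: first packet needs 3·t_tx to clear all hops; remaining 5 packets each add one t_tx.
Total = (3+6-1)·t_tx + 3·t_prop = 8·0.000757576 + 3·12.7 = 38.11 ms.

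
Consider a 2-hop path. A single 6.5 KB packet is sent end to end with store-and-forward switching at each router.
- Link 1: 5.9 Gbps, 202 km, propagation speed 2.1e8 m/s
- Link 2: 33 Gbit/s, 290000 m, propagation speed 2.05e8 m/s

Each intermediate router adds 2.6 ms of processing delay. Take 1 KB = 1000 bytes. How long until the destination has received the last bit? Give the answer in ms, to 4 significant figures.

L = 52000 bits.
Transmission delays (L/R per hop): 0.00881356, 0.00157576 ms; sum = 0.0103893 ms.
Propagation delays (d/s per hop): 0.961905, 1.41463 ms; sum = 2.37654 ms.
Processing at 1 router(s): 1 × 2.6 ms = 2.6 ms.
End-to-end = 4.987 ms.

4.987 ms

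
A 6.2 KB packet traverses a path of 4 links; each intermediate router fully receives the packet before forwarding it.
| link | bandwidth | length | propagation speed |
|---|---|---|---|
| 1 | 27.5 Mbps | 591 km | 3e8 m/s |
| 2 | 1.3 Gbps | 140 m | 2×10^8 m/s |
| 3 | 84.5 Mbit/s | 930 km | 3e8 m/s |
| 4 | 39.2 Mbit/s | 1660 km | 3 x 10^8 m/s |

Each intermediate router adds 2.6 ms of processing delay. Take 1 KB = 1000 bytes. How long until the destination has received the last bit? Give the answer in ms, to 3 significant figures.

L = 49600 bits.
Transmission delays (L/R per hop): 1.80364, 0.0381538, 0.586982, 1.26531 ms; sum = 3.69408 ms.
Propagation delays (d/s per hop): 1.97, 0.0007, 3.1, 5.53333 ms; sum = 10.604 ms.
Processing at 3 router(s): 3 × 2.6 ms = 7.8 ms.
End-to-end = 22.1 ms.

22.1 ms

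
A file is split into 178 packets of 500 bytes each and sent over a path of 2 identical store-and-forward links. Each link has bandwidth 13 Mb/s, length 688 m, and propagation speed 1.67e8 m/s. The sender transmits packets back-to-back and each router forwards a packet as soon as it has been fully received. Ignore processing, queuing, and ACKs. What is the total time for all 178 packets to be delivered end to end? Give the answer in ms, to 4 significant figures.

55.09 ms

Per-hop transmission t_tx = L/R = 4000/13000000 = 0.307692 ms.
Per-hop propagation t_prop = 688/167000000 = 0.00411976 ms.
Pipeline fill: first packet needs 2·t_tx to clear all hops; remaining 177 packets each add one t_tx.
Total = (2+178-1)·t_tx + 2·t_prop = 179·0.307692 + 2·0.00411976 = 55.09 ms.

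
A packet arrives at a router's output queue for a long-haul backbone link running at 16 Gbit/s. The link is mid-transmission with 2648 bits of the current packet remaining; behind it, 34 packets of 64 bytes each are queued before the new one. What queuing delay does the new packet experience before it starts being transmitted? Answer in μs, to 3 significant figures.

1.25 μs

Each queued packet: L/R = 512/16000000000 = 0.032 μs.
34 queued → 1.088 μs.
Plus remaining 2648 bits of current packet: 0.1655 μs.
Queuing delay = 1.25 μs.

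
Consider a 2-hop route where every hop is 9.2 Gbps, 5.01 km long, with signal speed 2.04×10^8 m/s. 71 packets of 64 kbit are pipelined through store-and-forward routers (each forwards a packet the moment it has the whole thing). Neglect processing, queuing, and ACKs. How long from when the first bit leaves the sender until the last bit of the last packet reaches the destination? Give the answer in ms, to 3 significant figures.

0.550 ms

Per-hop transmission t_tx = L/R = 64000/9200000000 = 0.00695652 ms.
Per-hop propagation t_prop = 5010/204000000 = 0.0245588 ms.
Pipeline fill: first packet needs 2·t_tx to clear all hops; remaining 70 packets each add one t_tx.
Total = (2+71-1)·t_tx + 2·t_prop = 72·0.00695652 + 2·0.0245588 = 0.550 ms.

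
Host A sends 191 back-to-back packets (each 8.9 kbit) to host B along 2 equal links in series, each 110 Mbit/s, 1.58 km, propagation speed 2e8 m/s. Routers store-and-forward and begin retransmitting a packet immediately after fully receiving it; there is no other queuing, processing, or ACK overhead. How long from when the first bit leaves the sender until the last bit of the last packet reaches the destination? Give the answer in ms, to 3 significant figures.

Per-hop transmission t_tx = L/R = 8900/110000000 = 0.0809091 ms.
Per-hop propagation t_prop = 1580/200000000 = 0.0079 ms.
Pipeline fill: first packet needs 2·t_tx to clear all hops; remaining 190 packets each add one t_tx.
Total = (2+191-1)·t_tx + 2·t_prop = 192·0.0809091 + 2·0.0079 = 15.6 ms.

15.6 ms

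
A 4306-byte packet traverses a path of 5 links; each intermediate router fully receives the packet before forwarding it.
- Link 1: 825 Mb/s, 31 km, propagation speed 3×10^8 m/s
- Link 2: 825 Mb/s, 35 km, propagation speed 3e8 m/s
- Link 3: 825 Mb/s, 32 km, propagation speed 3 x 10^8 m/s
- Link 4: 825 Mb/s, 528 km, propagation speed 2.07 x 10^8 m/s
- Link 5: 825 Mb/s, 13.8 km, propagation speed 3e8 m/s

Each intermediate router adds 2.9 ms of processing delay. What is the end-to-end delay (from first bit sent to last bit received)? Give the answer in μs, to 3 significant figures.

14700 μs

L = 4306 × 8 = 34448 bits.
Transmission delay per hop = L/R = 34448/825000000 = 41.7552 μs; 5 hops → 208.776 μs.
Propagation delays (d/s per hop): 103.333, 116.667, 106.667, 2550.72, 46 μs; sum = 2923.39 μs.
Processing at 4 router(s): 4 × 2.9 ms = 11600 μs.
End-to-end = 14700 μs.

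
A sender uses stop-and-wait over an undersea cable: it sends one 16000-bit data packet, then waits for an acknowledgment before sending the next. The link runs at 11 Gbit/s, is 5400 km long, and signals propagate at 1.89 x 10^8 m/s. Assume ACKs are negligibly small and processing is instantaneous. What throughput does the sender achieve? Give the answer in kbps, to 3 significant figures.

280 kbps

t_tx = L/R = 16000/11000000000 = 1.45455e-06 s.
t_prop = 5400000/189000000 = 0.0285714 s; RTT = 0.0571429 s.
Cycle = t_tx + RTT = 0.0571443 s.
Throughput = L / cycle = 16000 / 0.0571443 = 280 kbps.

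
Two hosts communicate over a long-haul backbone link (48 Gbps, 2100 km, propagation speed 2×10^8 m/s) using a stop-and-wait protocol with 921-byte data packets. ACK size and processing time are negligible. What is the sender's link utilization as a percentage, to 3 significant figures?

0.000731 %

t_tx = L/R = 7368/48000000000 = 1.535e-07 s.
t_prop = 2100000/200000000 = 0.0105 s; RTT = 0.021 s.
Cycle = t_tx + RTT = 0.0210002 s.
Utilization = t_tx / cycle = 1.535e-07/0.0210002 = 0.000731 %.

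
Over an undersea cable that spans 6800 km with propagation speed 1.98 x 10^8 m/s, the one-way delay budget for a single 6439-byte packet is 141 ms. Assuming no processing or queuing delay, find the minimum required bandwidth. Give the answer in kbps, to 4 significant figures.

L = 51512 bits.
Propagation delay = 6800000 / 198000000 = 34.3434 ms.
Transmission budget = 141 − 34.3434 = 106.657 ms.
R ≥ L / t_tx = 51512 bits / 0.106657 s = 483.0 kbps.

483.0 kbps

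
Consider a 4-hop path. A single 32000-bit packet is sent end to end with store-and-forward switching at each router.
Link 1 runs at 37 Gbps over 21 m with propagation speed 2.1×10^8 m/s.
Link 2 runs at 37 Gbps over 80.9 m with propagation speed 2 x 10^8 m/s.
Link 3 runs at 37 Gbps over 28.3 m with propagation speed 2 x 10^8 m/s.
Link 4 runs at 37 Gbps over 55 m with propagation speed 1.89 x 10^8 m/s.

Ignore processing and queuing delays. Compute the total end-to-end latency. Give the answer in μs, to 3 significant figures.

Transmission delay per hop = L/R = 32000/37000000000 = 0.864865 μs; 4 hops → 3.45946 μs.
Propagation delays (d/s per hop): 0.1, 0.4045, 0.1415, 0.291005 μs; sum = 0.937005 μs.
End-to-end = 4.40 μs.

4.40 μs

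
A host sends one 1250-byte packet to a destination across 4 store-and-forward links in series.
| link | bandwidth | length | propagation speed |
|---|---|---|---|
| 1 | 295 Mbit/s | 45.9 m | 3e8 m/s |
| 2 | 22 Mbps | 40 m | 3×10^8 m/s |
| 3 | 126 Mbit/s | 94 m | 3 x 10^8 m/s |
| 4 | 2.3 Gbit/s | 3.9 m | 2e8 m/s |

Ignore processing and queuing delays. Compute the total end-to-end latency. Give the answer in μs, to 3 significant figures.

L = 1250 × 8 = 10000 bits.
Transmission delays (L/R per hop): 33.8983, 454.545, 79.3651, 4.34783 μs; sum = 572.157 μs.
Propagation delays (d/s per hop): 0.153, 0.133333, 0.313333, 0.0195 μs; sum = 0.619167 μs.
End-to-end = 573 μs.

573 μs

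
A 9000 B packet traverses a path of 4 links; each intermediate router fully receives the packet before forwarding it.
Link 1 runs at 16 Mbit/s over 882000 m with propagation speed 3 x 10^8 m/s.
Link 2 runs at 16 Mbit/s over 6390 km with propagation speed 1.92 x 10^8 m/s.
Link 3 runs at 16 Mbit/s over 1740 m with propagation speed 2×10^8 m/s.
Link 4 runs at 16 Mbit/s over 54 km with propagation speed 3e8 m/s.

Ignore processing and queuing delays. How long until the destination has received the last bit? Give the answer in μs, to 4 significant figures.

54410 μs

L = 9000 × 8 = 72000 bits.
Transmission delay per hop = L/R = 72000/16000000 = 4500 μs; 4 hops → 18000 μs.
Propagation delays (d/s per hop): 2940, 33281.3, 8.7, 180 μs; sum = 36410 μs.
End-to-end = 54410 μs.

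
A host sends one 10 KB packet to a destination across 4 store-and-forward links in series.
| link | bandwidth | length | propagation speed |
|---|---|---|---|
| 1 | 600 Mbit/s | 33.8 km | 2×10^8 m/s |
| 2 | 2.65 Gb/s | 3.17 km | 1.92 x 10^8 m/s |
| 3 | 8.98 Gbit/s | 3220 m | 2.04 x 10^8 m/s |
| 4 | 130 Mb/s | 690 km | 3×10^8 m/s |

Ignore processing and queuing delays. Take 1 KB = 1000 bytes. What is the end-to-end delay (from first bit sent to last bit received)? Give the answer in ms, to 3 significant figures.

3.29 ms

L = 80000 bits.
Transmission delays (L/R per hop): 0.133333, 0.0301887, 0.00890869, 0.615385 ms; sum = 0.787815 ms.
Propagation delays (d/s per hop): 0.169, 0.0165104, 0.0157843, 2.3 ms; sum = 2.50129 ms.
End-to-end = 3.29 ms.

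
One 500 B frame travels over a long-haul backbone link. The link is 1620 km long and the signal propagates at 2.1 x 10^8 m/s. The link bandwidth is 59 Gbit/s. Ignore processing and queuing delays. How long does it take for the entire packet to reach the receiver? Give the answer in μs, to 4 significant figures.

L = 500 × 8 = 4000 bits.
Transmission delay = L/R = 4000 / 59000000000 = 0.0677966 μs.
Propagation delay = d/s = 1620000 m / 210000000 m/s = 7714.29 μs.
Total = 7714 μs.

7714 μs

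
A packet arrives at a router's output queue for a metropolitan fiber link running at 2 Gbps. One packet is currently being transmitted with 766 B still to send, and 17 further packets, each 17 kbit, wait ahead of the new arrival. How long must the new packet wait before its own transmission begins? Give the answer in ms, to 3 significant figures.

Each queued packet: L/R = 17000/2000000000 = 0.0085 ms.
17 queued → 0.1445 ms.
Plus remaining 6128 bits of current packet: 0.003064 ms.
Queuing delay = 0.148 ms.

0.148 ms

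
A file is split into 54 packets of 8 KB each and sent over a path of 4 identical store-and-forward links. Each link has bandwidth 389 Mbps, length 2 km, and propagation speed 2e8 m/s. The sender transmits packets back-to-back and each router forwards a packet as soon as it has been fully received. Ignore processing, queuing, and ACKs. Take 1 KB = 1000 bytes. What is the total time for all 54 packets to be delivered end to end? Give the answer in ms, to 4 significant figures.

9.418 ms

Per-hop transmission t_tx = L/R = 64000/389000000 = 0.164524 ms.
Per-hop propagation t_prop = 2000/200000000 = 0.01 ms.
Pipeline fill: first packet needs 4·t_tx to clear all hops; remaining 53 packets each add one t_tx.
Total = (4+54-1)·t_tx + 4·t_prop = 57·0.164524 + 4·0.01 = 9.418 ms.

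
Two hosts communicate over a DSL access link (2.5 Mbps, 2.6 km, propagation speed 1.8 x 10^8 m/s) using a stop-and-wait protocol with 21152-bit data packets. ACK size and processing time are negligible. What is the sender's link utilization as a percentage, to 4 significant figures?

99.66 %

t_tx = L/R = 21152/2500000 = 0.0084608 s.
t_prop = 2600/180000000 = 1.44444e-05 s; RTT = 2.88889e-05 s.
Cycle = t_tx + RTT = 0.00848969 s.
Utilization = t_tx / cycle = 0.0084608/0.00848969 = 99.66 %.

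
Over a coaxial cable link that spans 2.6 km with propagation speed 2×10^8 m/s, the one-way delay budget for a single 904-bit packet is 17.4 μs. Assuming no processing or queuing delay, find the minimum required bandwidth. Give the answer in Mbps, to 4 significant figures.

Propagation delay = 2600 / 200000000 = 13 μs.
Transmission budget = 17.4 − 13 = 4.4 μs.
R ≥ L / t_tx = 904 bits / 4.4e-06 s = 205.5 Mbps.

205.5 Mbps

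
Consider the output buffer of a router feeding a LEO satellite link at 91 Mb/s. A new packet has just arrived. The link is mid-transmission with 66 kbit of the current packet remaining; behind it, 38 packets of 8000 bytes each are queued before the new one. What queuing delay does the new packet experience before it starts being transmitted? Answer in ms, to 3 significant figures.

Each queued packet: L/R = 64000/91000000 = 0.703297 ms.
38 queued → 26.7253 ms.
Plus remaining 66000 bits of current packet: 0.725275 ms.
Queuing delay = 27.5 ms.

27.5 ms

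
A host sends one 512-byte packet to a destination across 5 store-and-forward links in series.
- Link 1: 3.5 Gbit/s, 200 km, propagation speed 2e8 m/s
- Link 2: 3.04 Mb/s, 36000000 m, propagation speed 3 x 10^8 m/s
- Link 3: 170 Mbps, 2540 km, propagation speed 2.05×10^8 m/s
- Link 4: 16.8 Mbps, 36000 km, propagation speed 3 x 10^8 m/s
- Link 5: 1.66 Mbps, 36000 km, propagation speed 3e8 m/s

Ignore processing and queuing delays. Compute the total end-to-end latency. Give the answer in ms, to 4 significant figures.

L = 512 × 8 = 4096 bits.
Transmission delays (L/R per hop): 0.00117029, 1.34737, 0.0240941, 0.24381, 2.46747 ms; sum = 4.08391 ms.
Propagation delays (d/s per hop): 1, 120, 12.3902, 120, 120 ms; sum = 373.39 ms.
End-to-end = 377.5 ms.

377.5 ms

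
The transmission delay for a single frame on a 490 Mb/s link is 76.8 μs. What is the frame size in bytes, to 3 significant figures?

L = R × t_tx = 490000000 b/s × 7.68e-05 s = 37632 bits.
In bytes: 37632 / 8 = 4700 bytes.

4700 bytes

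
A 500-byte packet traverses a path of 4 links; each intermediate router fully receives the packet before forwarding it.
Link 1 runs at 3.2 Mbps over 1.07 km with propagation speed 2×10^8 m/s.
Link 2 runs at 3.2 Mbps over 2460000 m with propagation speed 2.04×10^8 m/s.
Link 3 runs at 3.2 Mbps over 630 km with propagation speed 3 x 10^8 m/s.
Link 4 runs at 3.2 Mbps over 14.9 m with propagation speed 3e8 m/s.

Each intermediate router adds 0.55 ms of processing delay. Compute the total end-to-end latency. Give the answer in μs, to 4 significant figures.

L = 500 × 8 = 4000 bits.
Transmission delay per hop = L/R = 4000/3200000 = 1250 μs; 4 hops → 5000 μs.
Propagation delays (d/s per hop): 5.35, 12058.8, 2100, 0.0496667 μs; sum = 14164.2 μs.
Processing at 3 router(s): 3 × 0.55 ms = 1650 μs.
End-to-end = 20810 μs.

20810 μs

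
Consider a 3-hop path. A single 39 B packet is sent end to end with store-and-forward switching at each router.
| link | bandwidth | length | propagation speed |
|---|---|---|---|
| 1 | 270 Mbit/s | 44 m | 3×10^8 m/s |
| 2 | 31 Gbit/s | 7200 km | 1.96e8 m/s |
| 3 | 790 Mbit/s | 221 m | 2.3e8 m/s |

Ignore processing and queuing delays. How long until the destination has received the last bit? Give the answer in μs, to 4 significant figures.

36740 μs

L = 39 × 8 = 312 bits.
Transmission delays (L/R per hop): 1.15556, 0.0100645, 0.394937 μs; sum = 1.56056 μs.
Propagation delays (d/s per hop): 0.146667, 36734.7, 0.96087 μs; sum = 36735.8 μs.
End-to-end = 36740 μs.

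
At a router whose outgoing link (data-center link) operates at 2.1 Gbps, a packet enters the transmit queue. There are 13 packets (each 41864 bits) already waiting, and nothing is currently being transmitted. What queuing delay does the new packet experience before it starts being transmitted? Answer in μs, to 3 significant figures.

259 μs

Each queued packet: L/R = 41864/2100000000 = 19.9352 μs.
13 queued → 259.158 μs.
Queuing delay = 259 μs.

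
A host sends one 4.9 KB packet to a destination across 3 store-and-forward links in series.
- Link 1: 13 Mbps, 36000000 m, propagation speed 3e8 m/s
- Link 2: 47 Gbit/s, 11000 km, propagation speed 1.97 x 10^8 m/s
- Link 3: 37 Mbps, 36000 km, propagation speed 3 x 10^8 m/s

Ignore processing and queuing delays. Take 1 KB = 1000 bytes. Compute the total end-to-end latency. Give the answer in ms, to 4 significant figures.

L = 39200 bits.
Transmission delays (L/R per hop): 3.01538, 0.000834043, 1.05946 ms; sum = 4.07568 ms.
Propagation delays (d/s per hop): 120, 55.8376, 120 ms; sum = 295.838 ms.
End-to-end = 299.9 ms.

299.9 ms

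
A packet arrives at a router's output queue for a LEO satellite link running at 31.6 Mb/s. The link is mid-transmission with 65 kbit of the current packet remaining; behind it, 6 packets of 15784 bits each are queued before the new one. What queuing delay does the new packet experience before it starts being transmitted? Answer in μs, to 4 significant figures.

Each queued packet: L/R = 15784/31600000 = 499.494 μs.
6 queued → 2996.96 μs.
Plus remaining 65000 bits of current packet: 2056.96 μs.
Queuing delay = 5054 μs.

5054 μs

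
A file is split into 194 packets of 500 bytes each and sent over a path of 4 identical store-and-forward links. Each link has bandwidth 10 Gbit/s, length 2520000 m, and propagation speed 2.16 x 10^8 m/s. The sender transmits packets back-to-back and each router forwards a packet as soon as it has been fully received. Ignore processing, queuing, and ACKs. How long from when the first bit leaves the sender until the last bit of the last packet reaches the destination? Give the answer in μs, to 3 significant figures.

46700 μs

Per-hop transmission t_tx = L/R = 4000/10000000000 = 0.4 μs.
Per-hop propagation t_prop = 2520000/216000000 = 11666.7 μs.
Pipeline fill: first packet needs 4·t_tx to clear all hops; remaining 193 packets each add one t_tx.
Total = (4+194-1)·t_tx + 4·t_prop = 197·0.4 + 4·11666.7 = 46700 μs.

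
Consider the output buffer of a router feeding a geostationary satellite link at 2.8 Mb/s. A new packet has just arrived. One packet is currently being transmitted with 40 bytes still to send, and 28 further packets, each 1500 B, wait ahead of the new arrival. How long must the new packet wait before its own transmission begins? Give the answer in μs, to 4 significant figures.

120100 μs

Each queued packet: L/R = 12000/2800000 = 4285.71 μs.
28 queued → 120000 μs.
Plus remaining 320 bits of current packet: 114.286 μs.
Queuing delay = 120100 μs.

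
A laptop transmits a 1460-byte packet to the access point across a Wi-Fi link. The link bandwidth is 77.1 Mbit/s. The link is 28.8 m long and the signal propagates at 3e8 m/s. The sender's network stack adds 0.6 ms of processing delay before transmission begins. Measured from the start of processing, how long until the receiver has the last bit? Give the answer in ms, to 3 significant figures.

0.752 ms

L = 1460 × 8 = 11680 bits.
Transmission delay = L/R = 11680 / 77100000 = 0.151492 ms.
Propagation delay = d/s = 28.8 m / 300000000 m/s = 9.6e-05 ms.
Plus processing delay 0.6 ms = 0.6 ms.
Total = 0.752 ms.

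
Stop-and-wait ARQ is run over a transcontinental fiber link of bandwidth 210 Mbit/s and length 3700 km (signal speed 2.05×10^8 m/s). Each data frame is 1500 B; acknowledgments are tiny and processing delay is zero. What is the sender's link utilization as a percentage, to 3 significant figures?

0.158 %

t_tx = L/R = 12000/210000000 = 5.71429e-05 s.
t_prop = 3700000/2.05e+08 = 0.0180488 s; RTT = 0.0360976 s.
Cycle = t_tx + RTT = 0.0361547 s.
Utilization = t_tx / cycle = 5.71429e-05/0.0361547 = 0.158 %.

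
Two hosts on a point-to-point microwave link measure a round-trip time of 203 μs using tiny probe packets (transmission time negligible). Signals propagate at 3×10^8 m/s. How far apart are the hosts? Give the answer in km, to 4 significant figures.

30.45 km

One-way propagation = RTT/2 = 101.5 μs.
d = s × t = 300000000 × 0.0001015 = 30.45 km.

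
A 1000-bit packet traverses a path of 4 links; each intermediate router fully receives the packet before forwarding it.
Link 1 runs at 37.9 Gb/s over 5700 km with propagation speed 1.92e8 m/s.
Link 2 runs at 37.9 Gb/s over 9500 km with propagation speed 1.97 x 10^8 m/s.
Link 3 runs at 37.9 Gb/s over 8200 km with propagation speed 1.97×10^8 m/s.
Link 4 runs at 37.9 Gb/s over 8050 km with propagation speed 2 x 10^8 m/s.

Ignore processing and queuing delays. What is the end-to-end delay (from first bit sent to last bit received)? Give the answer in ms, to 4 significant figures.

159.8 ms

Transmission delay per hop = L/R = 1000/37900000000 = 2.63852e-05 ms; 4 hops → 0.000105541 ms.
Propagation delays (d/s per hop): 29.6875, 48.2234, 41.6244, 40.25 ms; sum = 159.785 ms.
End-to-end = 159.8 ms.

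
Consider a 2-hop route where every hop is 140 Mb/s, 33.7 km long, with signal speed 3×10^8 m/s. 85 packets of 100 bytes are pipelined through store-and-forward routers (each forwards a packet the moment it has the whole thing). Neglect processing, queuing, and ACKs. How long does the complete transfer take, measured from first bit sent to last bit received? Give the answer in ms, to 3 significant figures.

Per-hop transmission t_tx = L/R = 800/140000000 = 0.00571429 ms.
Per-hop propagation t_prop = 33700/300000000 = 0.112333 ms.
Pipeline fill: first packet needs 2·t_tx to clear all hops; remaining 84 packets each add one t_tx.
Total = (2+85-1)·t_tx + 2·t_prop = 86·0.00571429 + 2·0.112333 = 0.716 ms.

0.716 ms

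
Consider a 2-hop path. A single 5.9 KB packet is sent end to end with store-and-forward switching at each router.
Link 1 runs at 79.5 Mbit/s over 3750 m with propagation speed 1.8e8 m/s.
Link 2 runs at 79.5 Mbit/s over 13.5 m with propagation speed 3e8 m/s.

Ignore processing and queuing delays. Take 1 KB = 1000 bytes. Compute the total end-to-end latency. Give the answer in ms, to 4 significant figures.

1.208 ms

L = 47200 bits.
Transmission delay per hop = L/R = 47200/79500000 = 0.593711 ms; 2 hops → 1.18742 ms.
Propagation delays (d/s per hop): 0.0208333, 4.5e-05 ms; sum = 0.0208783 ms.
End-to-end = 1.208 ms.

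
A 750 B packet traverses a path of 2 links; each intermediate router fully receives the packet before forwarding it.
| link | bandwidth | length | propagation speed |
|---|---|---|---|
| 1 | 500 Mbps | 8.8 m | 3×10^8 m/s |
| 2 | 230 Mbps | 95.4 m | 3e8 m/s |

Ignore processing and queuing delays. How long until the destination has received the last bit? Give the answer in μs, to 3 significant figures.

38.4 μs

L = 750 × 8 = 6000 bits.
Transmission delays (L/R per hop): 12, 26.087 μs; sum = 38.087 μs.
Propagation delays (d/s per hop): 0.0293333, 0.318 μs; sum = 0.347333 μs.
End-to-end = 38.4 μs.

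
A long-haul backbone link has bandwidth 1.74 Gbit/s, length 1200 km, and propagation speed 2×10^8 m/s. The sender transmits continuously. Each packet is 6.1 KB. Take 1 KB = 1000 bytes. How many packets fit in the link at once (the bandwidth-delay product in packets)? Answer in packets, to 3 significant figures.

214 packets

Propagation delay = 1200000 / 200000000 = 0.006 s.
BDP = R × t_prop = 1740000000 × 0.006 = 10440000 bits.
In packets of 48800 bits: 214 packets.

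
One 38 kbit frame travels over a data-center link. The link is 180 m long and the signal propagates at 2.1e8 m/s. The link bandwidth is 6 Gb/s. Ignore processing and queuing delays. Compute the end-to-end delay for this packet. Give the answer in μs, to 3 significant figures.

L = 38000 bits.
Transmission delay = L/R = 38000 / 6000000000 = 6.33333 μs.
Propagation delay = d/s = 180 m / 210000000 m/s = 0.857143 μs.
Total = 7.19 μs.

7.19 μs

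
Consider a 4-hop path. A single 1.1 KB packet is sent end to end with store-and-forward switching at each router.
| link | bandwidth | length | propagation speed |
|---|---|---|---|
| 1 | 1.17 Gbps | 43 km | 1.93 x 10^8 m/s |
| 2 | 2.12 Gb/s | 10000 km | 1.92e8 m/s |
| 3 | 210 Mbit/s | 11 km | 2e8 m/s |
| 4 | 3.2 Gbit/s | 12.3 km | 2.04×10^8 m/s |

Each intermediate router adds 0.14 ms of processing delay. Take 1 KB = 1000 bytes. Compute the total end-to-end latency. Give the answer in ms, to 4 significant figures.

L = 8800 bits.
Transmission delays (L/R per hop): 0.00752137, 0.00415094, 0.0419048, 0.00275 ms; sum = 0.0563271 ms.
Propagation delays (d/s per hop): 0.222798, 52.0833, 0.055, 0.0602941 ms; sum = 52.4214 ms.
Processing at 3 router(s): 3 × 0.14 ms = 0.42 ms.
End-to-end = 52.90 ms.

52.90 ms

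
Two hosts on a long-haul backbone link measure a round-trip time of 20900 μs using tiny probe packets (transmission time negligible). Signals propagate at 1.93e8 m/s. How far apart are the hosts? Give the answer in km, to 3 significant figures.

One-way propagation = RTT/2 = 10450 μs.
d = s × t = 193000000 × 0.01045 = 2020 km.

2020 km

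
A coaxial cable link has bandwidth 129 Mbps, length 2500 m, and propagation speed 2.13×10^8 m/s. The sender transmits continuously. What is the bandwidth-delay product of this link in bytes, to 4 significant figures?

189.3 bytes

Propagation delay = 2500 / 213000000 = 1.17371e-05 s.
BDP = R × t_prop = 129000000 × 1.17371e-05 = 1514.08 bits.
In bytes: 1514.08/8 = 189.3 bytes.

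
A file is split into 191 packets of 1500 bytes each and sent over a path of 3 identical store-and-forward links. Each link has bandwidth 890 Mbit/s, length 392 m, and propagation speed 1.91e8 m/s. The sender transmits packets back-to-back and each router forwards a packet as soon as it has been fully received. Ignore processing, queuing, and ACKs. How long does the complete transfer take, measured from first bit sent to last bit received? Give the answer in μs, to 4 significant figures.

Per-hop transmission t_tx = L/R = 12000/890000000 = 13.4831 μs.
Per-hop propagation t_prop = 392/191000000 = 2.05236 μs.
Pipeline fill: first packet needs 3·t_tx to clear all hops; remaining 190 packets each add one t_tx.
Total = (3+191-1)·t_tx + 3·t_prop = 193·13.4831 + 3·2.05236 = 2608 μs.

2608 μs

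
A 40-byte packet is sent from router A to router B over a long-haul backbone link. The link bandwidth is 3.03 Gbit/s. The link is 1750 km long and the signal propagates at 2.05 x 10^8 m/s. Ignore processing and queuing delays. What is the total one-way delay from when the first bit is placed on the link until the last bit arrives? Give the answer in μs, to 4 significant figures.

L = 40 × 8 = 320 bits.
Transmission delay = L/R = 320 / 3030000000 = 0.105611 μs.
Propagation delay = d/s = 1750000 m / 2.05e+08 m/s = 8536.59 μs.
Total = 8537 μs.

8537 μs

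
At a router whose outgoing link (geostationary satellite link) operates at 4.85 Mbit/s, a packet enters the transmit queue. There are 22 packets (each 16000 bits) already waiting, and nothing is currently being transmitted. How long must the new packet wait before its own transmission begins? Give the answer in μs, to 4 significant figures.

72580 μs

Each queued packet: L/R = 16000/4850000 = 3298.97 μs.
22 queued → 72577.3 μs.
Queuing delay = 72580 μs.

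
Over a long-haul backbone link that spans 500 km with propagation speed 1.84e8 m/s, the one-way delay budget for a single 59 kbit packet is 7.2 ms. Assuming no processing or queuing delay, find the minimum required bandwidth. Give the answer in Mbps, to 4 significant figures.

13.16 Mbps

Propagation delay = 500000 / 184000000 = 2.71739 ms.
Transmission budget = 7.2 − 2.71739 = 4.48261 ms.
R ≥ L / t_tx = 59000 bits / 0.00448261 s = 13.16 Mbps.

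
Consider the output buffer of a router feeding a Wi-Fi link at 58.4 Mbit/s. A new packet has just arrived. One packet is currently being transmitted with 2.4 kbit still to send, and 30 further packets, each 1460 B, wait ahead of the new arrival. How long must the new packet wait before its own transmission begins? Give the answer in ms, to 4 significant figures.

6.041 ms

Each queued packet: L/R = 11680/58400000 = 0.2 ms.
30 queued → 6 ms.
Plus remaining 2400 bits of current packet: 0.0410959 ms.
Queuing delay = 6.041 ms.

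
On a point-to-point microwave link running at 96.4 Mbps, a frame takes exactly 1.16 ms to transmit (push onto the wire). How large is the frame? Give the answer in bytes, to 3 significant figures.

14000 bytes

L = R × t_tx = 96400000 b/s × 0.00116 s = 111824 bits.
In bytes: 111824 / 8 = 14000 bytes.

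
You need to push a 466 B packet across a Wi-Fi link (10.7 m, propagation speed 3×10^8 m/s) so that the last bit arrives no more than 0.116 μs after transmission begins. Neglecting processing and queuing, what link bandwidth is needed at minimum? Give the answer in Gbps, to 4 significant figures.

46.41 Gbps

L = 3728 bits.
Propagation delay = 10.7 / 300000000 = 0.0356667 μs.
Transmission budget = 0.116 − 0.0356667 = 0.0803333 μs.
R ≥ L / t_tx = 3728 bits / 8.03333e-08 s = 46.41 Gbps.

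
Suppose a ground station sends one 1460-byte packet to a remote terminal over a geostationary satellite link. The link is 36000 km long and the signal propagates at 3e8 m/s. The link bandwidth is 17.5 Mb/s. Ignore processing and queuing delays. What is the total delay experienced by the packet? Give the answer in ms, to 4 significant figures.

120.7 ms

L = 1460 × 8 = 11680 bits.
Transmission delay = L/R = 11680 / 17500000 = 0.667429 ms.
Propagation delay = d/s = 36000000 m / 300000000 m/s = 120 ms.
Total = 120.7 ms.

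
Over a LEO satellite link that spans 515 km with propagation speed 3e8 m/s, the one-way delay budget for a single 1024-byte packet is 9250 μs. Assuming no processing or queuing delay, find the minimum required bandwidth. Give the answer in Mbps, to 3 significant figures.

L = 8192 bits.
Propagation delay = 515000 / 300000000 = 1716.67 μs.
Transmission budget = 9250 − 1716.67 = 7533.33 μs.
R ≥ L / t_tx = 8192 bits / 0.00753333 s = 1.09 Mbps.

1.09 Mbps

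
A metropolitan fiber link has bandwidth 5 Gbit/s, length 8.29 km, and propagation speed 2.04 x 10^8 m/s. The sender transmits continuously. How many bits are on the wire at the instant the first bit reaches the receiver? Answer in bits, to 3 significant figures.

Propagation delay = 8290 / 204000000 = 4.06373e-05 s.
BDP = R × t_prop = 5000000000 × 4.06373e-05 = 203186 bits.

203000 bits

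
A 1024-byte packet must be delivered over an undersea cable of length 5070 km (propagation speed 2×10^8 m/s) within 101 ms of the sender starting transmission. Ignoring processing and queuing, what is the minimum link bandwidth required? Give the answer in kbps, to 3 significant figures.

108 kbps

L = 8192 bits.
Propagation delay = 5070000 / 200000000 = 25.35 ms.
Transmission budget = 101 − 25.35 = 75.65 ms.
R ≥ L / t_tx = 8192 bits / 0.07565 s = 108 kbps.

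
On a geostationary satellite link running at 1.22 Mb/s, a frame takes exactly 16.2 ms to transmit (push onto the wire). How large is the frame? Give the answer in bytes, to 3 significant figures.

L = R × t_tx = 1220000 b/s × 0.0162 s = 19764 bits.
In bytes: 19764 / 8 = 2470 bytes.

2470 bytes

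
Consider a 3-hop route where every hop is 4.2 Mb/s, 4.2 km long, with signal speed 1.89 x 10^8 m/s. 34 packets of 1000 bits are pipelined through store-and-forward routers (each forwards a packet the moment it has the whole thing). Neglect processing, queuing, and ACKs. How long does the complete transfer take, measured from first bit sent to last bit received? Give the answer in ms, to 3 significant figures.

8.64 ms

Per-hop transmission t_tx = L/R = 1000/4200000 = 0.238095 ms.
Per-hop propagation t_prop = 4200/189000000 = 0.0222222 ms.
Pipeline fill: first packet needs 3·t_tx to clear all hops; remaining 33 packets each add one t_tx.
Total = (3+34-1)·t_tx + 3·t_prop = 36·0.238095 + 3·0.0222222 = 8.64 ms.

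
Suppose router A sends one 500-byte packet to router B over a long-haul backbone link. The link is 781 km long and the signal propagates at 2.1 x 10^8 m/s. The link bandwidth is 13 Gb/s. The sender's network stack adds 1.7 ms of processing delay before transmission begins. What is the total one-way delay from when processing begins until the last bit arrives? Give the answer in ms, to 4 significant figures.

5.419 ms

L = 500 × 8 = 4000 bits.
Transmission delay = L/R = 4000 / 13000000000 = 0.000307692 ms.
Propagation delay = d/s = 781000 m / 210000000 m/s = 3.71905 ms.
Plus processing delay 1.7 ms = 1.7 ms.
Total = 5.419 ms.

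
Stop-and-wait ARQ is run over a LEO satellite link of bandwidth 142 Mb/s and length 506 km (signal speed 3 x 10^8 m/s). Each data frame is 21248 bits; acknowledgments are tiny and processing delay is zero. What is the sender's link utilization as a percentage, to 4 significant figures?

4.247 %

t_tx = L/R = 21248/142000000 = 0.000149634 s.
t_prop = 506000/300000000 = 0.00168667 s; RTT = 0.00337333 s.
Cycle = t_tx + RTT = 0.00352297 s.
Utilization = t_tx / cycle = 0.000149634/0.00352297 = 4.247 %.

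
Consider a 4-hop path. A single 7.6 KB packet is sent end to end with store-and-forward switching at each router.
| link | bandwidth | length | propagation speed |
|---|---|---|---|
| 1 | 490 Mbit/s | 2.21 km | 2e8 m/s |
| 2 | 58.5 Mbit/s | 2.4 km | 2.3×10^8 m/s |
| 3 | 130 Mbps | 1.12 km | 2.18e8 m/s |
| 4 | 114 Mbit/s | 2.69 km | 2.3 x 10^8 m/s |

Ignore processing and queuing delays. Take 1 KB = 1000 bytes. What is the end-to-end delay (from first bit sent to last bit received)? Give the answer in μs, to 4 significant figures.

L = 60800 bits.
Transmission delays (L/R per hop): 124.082, 1039.32, 467.692, 533.333 μs; sum = 2164.42 μs.
Propagation delays (d/s per hop): 11.05, 10.4348, 5.13761, 11.6957 μs; sum = 38.318 μs.
End-to-end = 2203 μs.

2203 μs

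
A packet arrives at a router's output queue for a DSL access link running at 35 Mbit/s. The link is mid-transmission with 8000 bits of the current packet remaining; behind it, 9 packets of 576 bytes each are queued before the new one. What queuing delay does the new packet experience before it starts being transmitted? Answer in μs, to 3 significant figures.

Each queued packet: L/R = 4608/35000000 = 131.657 μs.
9 queued → 1184.91 μs.
Plus remaining 8000 bits of current packet: 228.571 μs.
Queuing delay = 1410 μs.

1410 μs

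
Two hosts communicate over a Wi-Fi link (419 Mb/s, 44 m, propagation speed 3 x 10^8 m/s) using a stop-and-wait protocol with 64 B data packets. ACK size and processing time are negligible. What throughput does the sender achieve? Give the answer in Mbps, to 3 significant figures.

338 Mbps

t_tx = L/R = 512/419000000 = 1.22196e-06 s.
t_prop = 44/300000000 = 1.46667e-07 s; RTT = 2.93333e-07 s.
Cycle = t_tx + RTT = 1.51529e-06 s.
Throughput = L / cycle = 512 / 1.51529e-06 = 338 Mbps.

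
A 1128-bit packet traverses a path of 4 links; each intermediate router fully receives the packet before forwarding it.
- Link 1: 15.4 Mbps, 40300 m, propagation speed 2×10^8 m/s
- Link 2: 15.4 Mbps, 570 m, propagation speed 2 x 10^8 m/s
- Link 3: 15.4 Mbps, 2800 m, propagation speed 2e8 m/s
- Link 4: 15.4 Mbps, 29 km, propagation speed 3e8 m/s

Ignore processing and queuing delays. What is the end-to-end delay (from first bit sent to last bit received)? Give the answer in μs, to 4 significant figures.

Transmission delay per hop = L/R = 1128/15400000 = 73.2468 μs; 4 hops → 292.987 μs.
Propagation delays (d/s per hop): 201.5, 2.85, 14, 96.6667 μs; sum = 315.017 μs.
End-to-end = 608.0 μs.

608.0 μs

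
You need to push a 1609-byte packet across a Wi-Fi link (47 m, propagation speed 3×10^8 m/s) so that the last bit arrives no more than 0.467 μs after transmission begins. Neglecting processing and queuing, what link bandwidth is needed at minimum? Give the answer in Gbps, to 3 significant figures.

L = 12872 bits.
Propagation delay = 47 / 300000000 = 0.156667 μs.
Transmission budget = 0.467 − 0.156667 = 0.310333 μs.
R ≥ L / t_tx = 12872 bits / 3.10333e-07 s = 41.5 Gbps.

41.5 Gbps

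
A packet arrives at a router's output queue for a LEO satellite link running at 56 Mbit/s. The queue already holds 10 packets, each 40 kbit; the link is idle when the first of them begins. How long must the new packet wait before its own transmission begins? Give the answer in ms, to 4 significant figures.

Each queued packet: L/R = 40000/56000000 = 0.714286 ms.
10 queued → 7.14286 ms.
Queuing delay = 7.143 ms.

7.143 ms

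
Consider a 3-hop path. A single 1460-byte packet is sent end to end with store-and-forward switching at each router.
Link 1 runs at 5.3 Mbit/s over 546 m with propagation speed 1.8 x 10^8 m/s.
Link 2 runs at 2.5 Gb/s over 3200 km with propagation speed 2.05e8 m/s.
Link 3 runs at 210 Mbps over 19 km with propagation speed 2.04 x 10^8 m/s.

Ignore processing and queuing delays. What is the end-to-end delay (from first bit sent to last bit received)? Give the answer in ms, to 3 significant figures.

L = 1460 × 8 = 11680 bits.
Transmission delays (L/R per hop): 2.20377, 0.004672, 0.055619 ms; sum = 2.26406 ms.
Propagation delays (d/s per hop): 0.00303333, 15.6098, 0.0931373 ms; sum = 15.7059 ms.
End-to-end = 18.0 ms.

18.0 ms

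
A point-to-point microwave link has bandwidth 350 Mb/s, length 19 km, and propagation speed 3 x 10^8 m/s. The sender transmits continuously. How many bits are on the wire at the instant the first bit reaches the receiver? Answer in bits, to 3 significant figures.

22200 bits

Propagation delay = 19000 / 300000000 = 6.33333e-05 s.
BDP = R × t_prop = 350000000 × 6.33333e-05 = 22166.7 bits.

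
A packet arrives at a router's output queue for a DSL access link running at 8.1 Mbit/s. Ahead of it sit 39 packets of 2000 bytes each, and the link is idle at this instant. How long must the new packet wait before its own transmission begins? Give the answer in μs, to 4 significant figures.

Each queued packet: L/R = 16000/8100000 = 1975.31 μs.
39 queued → 77037 μs.
Queuing delay = 77040 μs.

77040 μs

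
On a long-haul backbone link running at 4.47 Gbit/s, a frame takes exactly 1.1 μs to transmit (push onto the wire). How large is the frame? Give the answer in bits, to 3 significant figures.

4920 bits

L = R × t_tx = 4470000000 b/s × 1.1e-06 s = 4917 bits.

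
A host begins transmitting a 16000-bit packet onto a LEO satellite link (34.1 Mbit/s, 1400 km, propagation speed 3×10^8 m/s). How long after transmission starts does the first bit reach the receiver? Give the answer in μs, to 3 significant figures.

4670 μs

First bit experiences only propagation delay: d/s = 1400000/300000000 = 4670 μs.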